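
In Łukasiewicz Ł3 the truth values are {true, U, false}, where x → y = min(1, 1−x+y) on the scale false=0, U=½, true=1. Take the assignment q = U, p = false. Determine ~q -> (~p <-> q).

~q = ~U = U
~p = ~false = true
~p <-> q = true <-> U = U
~q -> (~p <-> q) = U -> U = true

true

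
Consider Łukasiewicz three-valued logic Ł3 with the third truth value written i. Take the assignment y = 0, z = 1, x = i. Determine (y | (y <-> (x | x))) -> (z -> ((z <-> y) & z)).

i

x | x = i | i = i
y <-> (x | x) = 0 <-> i = i  [1 − |0−½|]
y | (y <-> (x | x)) = 0 | i = i
z <-> y = 1 <-> 0 = 0
(z <-> y) & z = 0 & 1 = 0
z -> ((z <-> y) & z) = 1 -> 0 = 0
(y | (y <-> (x | x))) -> (z -> ((z <-> y) & z)) = i -> 0 = i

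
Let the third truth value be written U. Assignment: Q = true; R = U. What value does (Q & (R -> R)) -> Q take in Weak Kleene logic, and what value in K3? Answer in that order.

In Weak Kleene logic: R -> R = U -> U = U  [any arg is the third value ⇒ result is the third value]
Q & (R -> R) = true & U = U
(Q & (R -> R)) -> Q = U -> true = U
In K3: R -> R = U -> U = U  [~U | U]
Q & (R -> R) = true & U = U
(Q & (R -> R)) -> Q = U -> true = true
They differ because Weak Kleene logic and K3 treat U differently under the binary connectives.

U; true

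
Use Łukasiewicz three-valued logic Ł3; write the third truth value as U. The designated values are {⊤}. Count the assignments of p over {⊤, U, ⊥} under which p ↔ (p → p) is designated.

p=⊤: ⊤ ✓
p=U: U ·
p=⊥: ⊥ ·

1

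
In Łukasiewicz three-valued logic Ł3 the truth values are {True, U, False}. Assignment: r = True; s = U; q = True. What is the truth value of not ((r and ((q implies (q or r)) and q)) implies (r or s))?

False

q or r = True or True = True
q implies (q or r) = True implies True = True
(q implies (q or r)) and q = True and True = True
r and ((q implies (q or r)) and q) = True and True = True
r or s = True or U = True
(r and ((q implies (q or r)) and q)) implies (r or s) = True implies True = True
not ((r and ((q implies (q or r)) and q)) implies (r or s)) = not True = False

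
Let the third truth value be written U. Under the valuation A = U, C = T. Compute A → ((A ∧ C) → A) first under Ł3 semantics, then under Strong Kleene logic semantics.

In Ł3: A ∧ C = U ∧ T = U
(A ∧ C) → A = U → U = T
A → ((A ∧ C) → A) = U → T = T
In Strong Kleene logic: A ∧ C = U ∧ T = U
(A ∧ C) → A = U → U = U
A → ((A ∧ C) → A) = U → U = U
They differ because Ł3 and Strong Kleene logic treat U differently under implication.

T; U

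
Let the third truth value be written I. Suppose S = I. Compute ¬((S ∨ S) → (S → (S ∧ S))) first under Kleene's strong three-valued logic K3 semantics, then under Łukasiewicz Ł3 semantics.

In Kleene's strong three-valued logic K3: S ∨ S = I ∨ I = I
S ∧ S = I ∧ I = I
S → (S ∧ S) = I → I = I  [¬I ∨ I]
(S ∨ S) → (S → (S ∧ S)) = I → I = I
¬((S ∨ S) → (S → (S ∧ S))) = ¬I = I
In Łukasiewicz Ł3: S ∨ S = I ∨ I = I
S ∧ S = I ∧ I = I
S → (S ∧ S) = I → I = T  [min(1, 1−½+½)]
(S ∨ S) → (S → (S ∧ S)) = I → T = T
¬((S ∨ S) → (S → (S ∧ S))) = ¬T = F
They differ because Kleene's strong three-valued logic K3 and Łukasiewicz Ł3 treat I differently under implication.

I; F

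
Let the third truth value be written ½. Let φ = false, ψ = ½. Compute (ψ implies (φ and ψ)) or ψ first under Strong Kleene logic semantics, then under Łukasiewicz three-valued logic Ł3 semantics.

In Strong Kleene logic: φ and ψ = false and ½ = false
ψ implies (φ and ψ) = ½ implies false = ½  [not ½ or false]
(ψ implies (φ and ψ)) or ψ = ½ or ½ = ½
In Łukasiewicz three-valued logic Ł3: φ and ψ = false and ½ = false
ψ implies (φ and ψ) = ½ implies false = ½
(ψ implies (φ and ψ)) or ψ = ½ or ½ = ½

½; ½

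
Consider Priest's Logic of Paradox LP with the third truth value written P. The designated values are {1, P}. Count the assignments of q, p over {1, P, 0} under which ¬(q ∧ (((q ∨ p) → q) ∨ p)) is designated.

Of the 9 assignments, 6 give a value in {1, P}.

6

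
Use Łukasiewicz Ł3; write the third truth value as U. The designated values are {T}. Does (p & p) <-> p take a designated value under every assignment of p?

Every assignment of p over {T, U, F} gives a value in {T}.
In particular, with p=U: (p & p) <-> p = T.

Yes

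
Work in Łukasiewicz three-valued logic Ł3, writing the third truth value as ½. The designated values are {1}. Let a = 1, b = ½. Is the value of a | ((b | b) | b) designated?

Yes

b | b = ½ | ½ = ½
(b | b) | b = ½ | ½ = ½
a | ((b | b) | b) = 1 | ½ = 1
1 ∈ {1}.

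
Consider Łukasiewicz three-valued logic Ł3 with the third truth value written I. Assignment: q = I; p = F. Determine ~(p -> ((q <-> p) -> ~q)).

F

q <-> p = I <-> F = I
~q = ~I = I
(q <-> p) -> ~q = I -> I = T
p -> ((q <-> p) -> ~q) = F -> T = T
~(p -> ((q <-> p) -> ~q)) = ~T = F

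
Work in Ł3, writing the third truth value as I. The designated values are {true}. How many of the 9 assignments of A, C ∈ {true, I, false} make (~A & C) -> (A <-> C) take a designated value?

8

Of the 9 assignments, 8 give a value in {true}.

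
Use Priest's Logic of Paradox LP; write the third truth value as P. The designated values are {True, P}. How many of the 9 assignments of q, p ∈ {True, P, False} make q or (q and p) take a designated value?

Of the 9 assignments, 6 give a value in {True, P}.

6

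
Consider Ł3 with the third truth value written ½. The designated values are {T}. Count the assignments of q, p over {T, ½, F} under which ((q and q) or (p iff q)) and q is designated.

Designated under: (q=T, p=T); (q=T, p=½); (q=T, p=F).

3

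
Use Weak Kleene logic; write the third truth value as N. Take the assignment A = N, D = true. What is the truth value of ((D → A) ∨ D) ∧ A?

D → A = true → N = N  [any arg is the third value ⇒ result is the third value]
(D → A) ∨ D = N ∨ true = N
((D → A) ∨ D) ∧ A = N ∧ N = N

N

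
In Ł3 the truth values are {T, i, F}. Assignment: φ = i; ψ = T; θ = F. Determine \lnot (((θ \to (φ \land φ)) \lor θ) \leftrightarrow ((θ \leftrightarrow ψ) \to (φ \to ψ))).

φ \land φ = i \land i = i
θ \to (φ \land φ) = F \to i = T
(θ \to (φ \land φ)) \lor θ = T \lor F = T
θ \leftrightarrow ψ = F \leftrightarrow T = F
φ \to ψ = i \to T = T
(θ \leftrightarrow ψ) \to (φ \to ψ) = F \to T = T
((θ \to (φ \land φ)) \lor θ) \leftrightarrow ((θ \leftrightarrow ψ) \to (φ \to ψ)) = T \leftrightarrow T = T
\lnot (((θ \to (φ \land φ)) \lor θ) \leftrightarrow ((θ \leftrightarrow ψ) \to (φ \to ψ))) = \lnot T = F

F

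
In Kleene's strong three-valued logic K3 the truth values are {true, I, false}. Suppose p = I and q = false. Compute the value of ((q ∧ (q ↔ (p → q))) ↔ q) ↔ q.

p → q = I → false = I
q ↔ (p → q) = false ↔ I = I
q ∧ (q ↔ (p → q)) = false ∧ I = false
(q ∧ (q ↔ (p → q))) ↔ q = false ↔ false = true
((q ∧ (q ↔ (p → q))) ↔ q) ↔ q = true ↔ false = false

false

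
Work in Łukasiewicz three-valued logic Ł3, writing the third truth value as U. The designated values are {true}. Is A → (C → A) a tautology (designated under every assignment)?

Yes

Every assignment of A, C over {true, U, false} gives a value in {true}.
In particular, with A=U, C=U: A → (C → A) = true.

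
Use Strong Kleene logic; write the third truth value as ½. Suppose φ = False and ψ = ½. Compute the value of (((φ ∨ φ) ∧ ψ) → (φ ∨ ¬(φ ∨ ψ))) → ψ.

½

φ ∨ φ = False ∨ False = False
(φ ∨ φ) ∧ ψ = False ∧ ½ = False
φ ∨ ψ = False ∨ ½ = ½
¬(φ ∨ ψ) = ¬½ = ½
φ ∨ ¬(φ ∨ ψ) = False ∨ ½ = ½
((φ ∨ φ) ∧ ψ) → (φ ∨ ¬(φ ∨ ψ)) = False → ½ = True
(((φ ∨ φ) ∧ ψ) → (φ ∨ ¬(φ ∨ ψ))) → ψ = True → ½ = ½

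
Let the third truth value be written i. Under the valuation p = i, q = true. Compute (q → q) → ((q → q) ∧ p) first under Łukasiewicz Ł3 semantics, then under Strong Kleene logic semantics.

i; i

In Łukasiewicz Ł3: q → q = true → true = true
q → q = true → true = true
(q → q) ∧ p = true ∧ i = i
(q → q) → ((q → q) ∧ p) = true → i = i
In Strong Kleene logic: q → q = true → true = true
q → q = true → true = true
(q → q) ∧ p = true ∧ i = i
(q → q) → ((q → q) ∧ p) = true → i = i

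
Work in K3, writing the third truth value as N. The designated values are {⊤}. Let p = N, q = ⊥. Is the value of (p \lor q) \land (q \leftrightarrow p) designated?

No

p \lor q = N \lor ⊥ = N
q \leftrightarrow p = ⊥ \leftrightarrow N = N
(p \lor q) \land (q \leftrightarrow p) = N \land N = N
N ∉ {⊤}.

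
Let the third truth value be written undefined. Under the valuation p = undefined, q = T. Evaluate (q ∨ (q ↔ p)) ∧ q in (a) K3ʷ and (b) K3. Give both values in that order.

In K3ʷ: q ↔ p = T ↔ undefined = undefined
q ∨ (q ↔ p) = T ∨ undefined = undefined
(q ∨ (q ↔ p)) ∧ q = undefined ∧ T = undefined
In K3: q ↔ p = T ↔ undefined = undefined
q ∨ (q ↔ p) = T ∨ undefined = T
(q ∨ (q ↔ p)) ∧ q = T ∧ T = T
They differ because K3ʷ and K3 treat undefined differently under the binary connectives.

undefined; T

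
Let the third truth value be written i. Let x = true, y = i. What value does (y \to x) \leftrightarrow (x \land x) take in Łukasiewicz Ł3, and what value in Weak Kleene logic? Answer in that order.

In Łukasiewicz Ł3: y \to x = i \to true = true
x \land x = true \land true = true
(y \to x) \leftrightarrow (x \land x) = true \leftrightarrow true = true
In Weak Kleene logic: y \to x = i \to true = i  [any arg is the third value ⇒ result is the third value]
x \land x = true \land true = true
(y \to x) \leftrightarrow (x \land x) = i \leftrightarrow true = i
They differ because Łukasiewicz Ł3 and Weak Kleene logic treat i differently under the binary connectives.

true; i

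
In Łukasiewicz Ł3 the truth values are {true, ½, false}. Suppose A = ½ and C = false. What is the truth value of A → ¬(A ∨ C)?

true

A ∨ C = ½ ∨ false = ½
¬(A ∨ C) = ¬½ = ½
A → ¬(A ∨ C) = ½ → ½ = true  [min(1, 1−½+½)]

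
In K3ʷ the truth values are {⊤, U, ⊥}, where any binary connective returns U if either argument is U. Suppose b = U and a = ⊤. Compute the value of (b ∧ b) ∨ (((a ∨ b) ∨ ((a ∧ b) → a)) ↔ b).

U

b ∧ b = U ∧ U = U
a ∨ b = ⊤ ∨ U = U
a ∧ b = ⊤ ∧ U = U
(a ∧ b) → a = U → ⊤ = U
(a ∨ b) ∨ ((a ∧ b) → a) = U ∨ U = U
((a ∨ b) ∨ ((a ∧ b) → a)) ↔ b = U ↔ U = U
(b ∧ b) ∨ (((a ∨ b) ∨ ((a ∧ b) → a)) ↔ b) = U ∨ U = U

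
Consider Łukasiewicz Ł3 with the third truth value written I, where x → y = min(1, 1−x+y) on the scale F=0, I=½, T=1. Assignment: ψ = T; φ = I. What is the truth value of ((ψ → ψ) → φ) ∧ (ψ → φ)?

I

ψ → ψ = T → T = T
(ψ → ψ) → φ = T → I = I  [min(1, 1−1+½)]
ψ → φ = T → I = I
((ψ → ψ) → φ) ∧ (ψ → φ) = I ∧ I = I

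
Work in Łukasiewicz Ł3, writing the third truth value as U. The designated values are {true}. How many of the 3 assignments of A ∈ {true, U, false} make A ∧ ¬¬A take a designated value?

1

A=true: true ✓
A=U: U ·
A=false: false ·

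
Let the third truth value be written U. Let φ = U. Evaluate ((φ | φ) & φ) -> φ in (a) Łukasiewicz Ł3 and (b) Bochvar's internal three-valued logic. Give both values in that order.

In Łukasiewicz Ł3: φ | φ = U | U = U
(φ | φ) & φ = U & U = U
((φ | φ) & φ) -> φ = U -> U = ⊤  [min(1, 1−½+½)]
In Bochvar's internal three-valued logic: φ | φ = U | U = U
(φ | φ) & φ = U & U = U
((φ | φ) & φ) -> φ = U -> U = U
They differ because Łukasiewicz Ł3 and Bochvar's internal three-valued logic treat U differently under the binary connectives.

⊤; U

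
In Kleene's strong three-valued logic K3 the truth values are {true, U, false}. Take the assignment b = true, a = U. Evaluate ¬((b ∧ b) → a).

b ∧ b = true ∧ true = true
(b ∧ b) → a = true → U = U
¬((b ∧ b) → a) = ¬U = U

U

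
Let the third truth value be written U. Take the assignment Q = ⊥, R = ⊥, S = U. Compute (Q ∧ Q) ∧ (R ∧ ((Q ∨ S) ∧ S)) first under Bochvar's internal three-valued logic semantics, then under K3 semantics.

U; ⊥

In Bochvar's internal three-valued logic: Q ∧ Q = ⊥ ∧ ⊥ = ⊥
Q ∨ S = ⊥ ∨ U = U
(Q ∨ S) ∧ S = U ∧ U = U
R ∧ ((Q ∨ S) ∧ S) = ⊥ ∧ U = U
(Q ∧ Q) ∧ (R ∧ ((Q ∨ S) ∧ S)) = ⊥ ∧ U = U
In K3: Q ∧ Q = ⊥ ∧ ⊥ = ⊥
Q ∨ S = ⊥ ∨ U = U
(Q ∨ S) ∧ S = U ∧ U = U
R ∧ ((Q ∨ S) ∧ S) = ⊥ ∧ U = ⊥
(Q ∧ Q) ∧ (R ∧ ((Q ∨ S) ∧ S)) = ⊥ ∧ ⊥ = ⊥
They differ because Bochvar's internal three-valued logic and K3 treat U differently under the binary connectives.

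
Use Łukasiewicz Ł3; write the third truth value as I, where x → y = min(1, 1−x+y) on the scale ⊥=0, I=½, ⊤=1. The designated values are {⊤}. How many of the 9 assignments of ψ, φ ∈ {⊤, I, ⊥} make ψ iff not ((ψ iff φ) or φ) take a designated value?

4

Designated under: (ψ=⊤, φ=⊥); (ψ=I, φ=⊥); (ψ=⊥, φ=⊤); (ψ=⊥, φ=⊥).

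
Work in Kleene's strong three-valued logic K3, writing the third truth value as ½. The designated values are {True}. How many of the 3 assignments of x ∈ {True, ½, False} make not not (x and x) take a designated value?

1

x=True: True ✓
x=½: ½ ·
x=False: False ·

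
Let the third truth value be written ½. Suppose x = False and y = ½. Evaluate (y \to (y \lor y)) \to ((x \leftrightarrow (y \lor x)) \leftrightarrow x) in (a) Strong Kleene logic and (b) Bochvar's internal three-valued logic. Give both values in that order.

½; ½

In Strong Kleene logic: y \lor y = ½ \lor ½ = ½
y \to (y \lor y) = ½ \to ½ = ½  [\lnot ½ \lor ½]
y \lor x = ½ \lor False = ½
x \leftrightarrow (y \lor x) = False \leftrightarrow ½ = ½
(x \leftrightarrow (y \lor x)) \leftrightarrow x = ½ \leftrightarrow False = ½
(y \to (y \lor y)) \to ((x \leftrightarrow (y \lor x)) \leftrightarrow x) = ½ \to ½ = ½
In Bochvar's internal three-valued logic: y \lor y = ½ \lor ½ = ½
y \to (y \lor y) = ½ \to ½ = ½
y \lor x = ½ \lor False = ½
x \leftrightarrow (y \lor x) = False \leftrightarrow ½ = ½
(x \leftrightarrow (y \lor x)) \leftrightarrow x = ½ \leftrightarrow False = ½
(y \to (y \lor y)) \to ((x \leftrightarrow (y \lor x)) \leftrightarrow x) = ½ \to ½ = ½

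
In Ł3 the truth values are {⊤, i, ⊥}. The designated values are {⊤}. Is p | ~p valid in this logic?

No

Countermodel: p=i gives i, which is not designated.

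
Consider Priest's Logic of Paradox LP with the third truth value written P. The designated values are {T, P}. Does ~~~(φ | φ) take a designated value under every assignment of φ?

Countermodel: φ=T gives F, which is not designated.

No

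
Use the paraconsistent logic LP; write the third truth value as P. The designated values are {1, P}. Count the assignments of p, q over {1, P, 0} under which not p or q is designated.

8

Of the 9 assignments, 8 give a value in {1, P}.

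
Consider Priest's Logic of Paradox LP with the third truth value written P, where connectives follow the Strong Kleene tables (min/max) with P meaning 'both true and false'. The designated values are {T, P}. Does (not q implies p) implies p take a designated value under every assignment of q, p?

No

Countermodel: q=T, p=F gives F, which is not designated.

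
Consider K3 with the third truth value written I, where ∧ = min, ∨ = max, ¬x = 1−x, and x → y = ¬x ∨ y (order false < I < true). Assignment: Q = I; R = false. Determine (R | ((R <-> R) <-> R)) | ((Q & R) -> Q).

true

R <-> R = false <-> false = true
(R <-> R) <-> R = true <-> false = false
R | ((R <-> R) <-> R) = false | false = false
Q & R = I & false = false
(Q & R) -> Q = false -> I = true  [~false | I]
(R | ((R <-> R) <-> R)) | ((Q & R) -> Q) = false | true = true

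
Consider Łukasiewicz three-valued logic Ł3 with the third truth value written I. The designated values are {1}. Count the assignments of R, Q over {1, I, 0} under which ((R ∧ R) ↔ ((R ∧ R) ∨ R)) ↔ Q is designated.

Designated under: (R=1, Q=1); (R=I, Q=1); (R=0, Q=1).

3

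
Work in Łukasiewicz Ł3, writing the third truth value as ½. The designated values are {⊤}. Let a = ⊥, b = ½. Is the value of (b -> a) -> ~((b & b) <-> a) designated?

b -> a = ½ -> ⊥ = ½  [min(1, 1−½+0)]
b & b = ½ & ½ = ½
(b & b) <-> a = ½ <-> ⊥ = ½
~((b & b) <-> a) = ~½ = ½
(b -> a) -> ~((b & b) <-> a) = ½ -> ½ = ⊤
⊤ ∈ {⊤}.

Yes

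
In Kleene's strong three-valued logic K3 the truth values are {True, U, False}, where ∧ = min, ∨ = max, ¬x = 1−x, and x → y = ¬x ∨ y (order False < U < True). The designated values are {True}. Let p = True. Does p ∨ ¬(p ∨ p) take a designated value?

p ∨ p = True ∨ True = True
¬(p ∨ p) = ¬True = False
p ∨ ¬(p ∨ p) = True ∨ False = True
True ∈ {True}.

Yes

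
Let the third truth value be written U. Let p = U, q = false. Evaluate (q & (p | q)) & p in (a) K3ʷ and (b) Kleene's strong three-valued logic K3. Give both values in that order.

U; false

In K3ʷ: p | q = U | false = U
q & (p | q) = false & U = U
(q & (p | q)) & p = U & U = U
In Kleene's strong three-valued logic K3: p | q = U | false = U
q & (p | q) = false & U = false
(q & (p | q)) & p = false & U = false
They differ because K3ʷ and Kleene's strong three-valued logic K3 treat U differently under the binary connectives.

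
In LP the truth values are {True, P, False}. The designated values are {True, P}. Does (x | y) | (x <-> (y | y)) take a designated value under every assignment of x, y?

Every assignment of x, y over {True, P, False} gives a value in {True, P}.
In particular, with x=P, y=P: (x | y) | (x <-> (y | y)) = P.

Yes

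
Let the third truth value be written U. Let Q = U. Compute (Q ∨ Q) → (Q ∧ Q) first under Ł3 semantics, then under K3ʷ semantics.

In Ł3: Q ∨ Q = U ∨ U = U
Q ∧ Q = U ∧ U = U
(Q ∨ Q) → (Q ∧ Q) = U → U = 1
In K3ʷ: Q ∨ Q = U ∨ U = U
Q ∧ Q = U ∧ U = U
(Q ∨ Q) → (Q ∧ Q) = U → U = U  [any arg is the third value ⇒ result is the third value]
They differ because Ł3 and K3ʷ treat U differently under the binary connectives.

1; U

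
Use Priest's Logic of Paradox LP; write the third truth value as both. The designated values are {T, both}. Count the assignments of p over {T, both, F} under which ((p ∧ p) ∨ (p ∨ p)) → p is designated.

3

p=T: T ✓
p=both: both ✓
p=F: T ✓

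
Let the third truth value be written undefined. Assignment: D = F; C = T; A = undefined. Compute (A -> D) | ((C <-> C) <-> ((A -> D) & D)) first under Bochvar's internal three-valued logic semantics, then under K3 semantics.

undefined; undefined

In Bochvar's internal three-valued logic: A -> D = undefined -> F = undefined  [any arg is the third value ⇒ result is the third value]
C <-> C = T <-> T = T
A -> D = undefined -> F = undefined
(A -> D) & D = undefined & F = undefined
(C <-> C) <-> ((A -> D) & D) = T <-> undefined = undefined
(A -> D) | ((C <-> C) <-> ((A -> D) & D)) = undefined | undefined = undefined
In K3: A -> D = undefined -> F = undefined
C <-> C = T <-> T = T
A -> D = undefined -> F = undefined
(A -> D) & D = undefined & F = F
(C <-> C) <-> ((A -> D) & D) = T <-> F = F
(A -> D) | ((C <-> C) <-> ((A -> D) & D)) = undefined | F = undefined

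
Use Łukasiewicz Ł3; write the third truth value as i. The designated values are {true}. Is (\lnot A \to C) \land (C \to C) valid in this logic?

Countermodel: A=i, C=false gives i, which is not designated.

No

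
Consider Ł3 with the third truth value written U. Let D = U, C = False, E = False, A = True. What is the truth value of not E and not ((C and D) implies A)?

False

not E = not False = True
C and D = False and U = False
(C and D) implies A = False implies True = True
not ((C and D) implies A) = not True = False
not E and not ((C and D) implies A) = True and False = False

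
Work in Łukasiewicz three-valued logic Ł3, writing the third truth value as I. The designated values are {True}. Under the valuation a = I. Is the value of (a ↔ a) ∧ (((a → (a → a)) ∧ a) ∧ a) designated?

a ↔ a = I ↔ I = True
a → a = I → I = True
a → (a → a) = I → True = True
(a → (a → a)) ∧ a = True ∧ I = I
((a → (a → a)) ∧ a) ∧ a = I ∧ I = I
(a ↔ a) ∧ (((a → (a → a)) ∧ a) ∧ a) = True ∧ I = I
I ∉ {True}.

No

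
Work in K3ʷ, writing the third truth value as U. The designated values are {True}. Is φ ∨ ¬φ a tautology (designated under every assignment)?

Countermodel: φ=U gives U, which is not designated.

No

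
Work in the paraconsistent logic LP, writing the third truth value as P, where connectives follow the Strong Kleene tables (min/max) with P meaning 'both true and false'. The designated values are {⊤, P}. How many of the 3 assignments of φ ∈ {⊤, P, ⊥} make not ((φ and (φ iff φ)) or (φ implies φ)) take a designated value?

φ=⊤: ⊥ ·
φ=P: P ✓
φ=⊥: ⊥ ·

1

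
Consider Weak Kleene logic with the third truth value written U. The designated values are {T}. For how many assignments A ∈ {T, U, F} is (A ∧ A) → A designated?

A=T: T ✓
A=U: U ·
A=F: T ✓

2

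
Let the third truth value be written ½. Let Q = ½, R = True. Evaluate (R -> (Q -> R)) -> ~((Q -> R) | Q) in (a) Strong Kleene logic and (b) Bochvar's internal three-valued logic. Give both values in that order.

In Strong Kleene logic: Q -> R = ½ -> True = True  [~½ | True]
R -> (Q -> R) = True -> True = True
Q -> R = ½ -> True = True
(Q -> R) | Q = True | ½ = True
~((Q -> R) | Q) = ~True = False
(R -> (Q -> R)) -> ~((Q -> R) | Q) = True -> False = False
In Bochvar's internal three-valued logic: Q -> R = ½ -> True = ½  [any arg is the third value ⇒ result is the third value]
R -> (Q -> R) = True -> ½ = ½
Q -> R = ½ -> True = ½
(Q -> R) | Q = ½ | ½ = ½
~((Q -> R) | Q) = ~½ = ½
(R -> (Q -> R)) -> ~((Q -> R) | Q) = ½ -> ½ = ½
They differ because Strong Kleene logic and Bochvar's internal three-valued logic treat ½ differently under the binary connectives.

False; ½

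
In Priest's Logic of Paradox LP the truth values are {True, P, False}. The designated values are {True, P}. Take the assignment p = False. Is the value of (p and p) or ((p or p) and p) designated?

No

p and p = False and False = False
p or p = False or False = False
(p or p) and p = False and False = False
(p and p) or ((p or p) and p) = False or False = False
False ∉ {True, P}.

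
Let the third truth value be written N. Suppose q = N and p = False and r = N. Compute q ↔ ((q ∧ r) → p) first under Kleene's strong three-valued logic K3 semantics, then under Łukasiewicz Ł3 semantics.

In Kleene's strong three-valued logic K3: q ∧ r = N ∧ N = N
(q ∧ r) → p = N → False = N  [¬N ∨ False]
q ↔ ((q ∧ r) → p) = N ↔ N = N
In Łukasiewicz Ł3: q ∧ r = N ∧ N = N
(q ∧ r) → p = N → False = N
q ↔ ((q ∧ r) → p) = N ↔ N = True
They differ because Kleene's strong three-valued logic K3 and Łukasiewicz Ł3 treat N differently under implication.

N; True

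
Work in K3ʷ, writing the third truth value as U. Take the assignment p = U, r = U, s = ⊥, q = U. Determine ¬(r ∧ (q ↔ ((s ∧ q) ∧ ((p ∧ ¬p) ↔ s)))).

s ∧ q = ⊥ ∧ U = U
¬p = ¬U = U
p ∧ ¬p = U ∧ U = U
(p ∧ ¬p) ↔ s = U ↔ ⊥ = U
(s ∧ q) ∧ ((p ∧ ¬p) ↔ s) = U ∧ U = U
q ↔ ((s ∧ q) ∧ ((p ∧ ¬p) ↔ s)) = U ↔ U = U
r ∧ (q ↔ ((s ∧ q) ∧ ((p ∧ ¬p) ↔ s))) = U ∧ U = U
¬(r ∧ (q ↔ ((s ∧ q) ∧ ((p ∧ ¬p) ↔ s)))) = ¬U = U

U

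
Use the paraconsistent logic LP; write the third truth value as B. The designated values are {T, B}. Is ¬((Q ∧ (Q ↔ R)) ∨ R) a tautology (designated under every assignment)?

No

Countermodel: Q=T, R=T gives F, which is not designated.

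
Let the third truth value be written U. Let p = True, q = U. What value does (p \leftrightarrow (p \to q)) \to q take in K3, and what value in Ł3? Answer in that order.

U; True

In K3: p \to q = True \to U = U  [\lnot True \lor U]
p \leftrightarrow (p \to q) = True \leftrightarrow U = U
(p \leftrightarrow (p \to q)) \to q = U \to U = U
In Ł3: p \to q = True \to U = U
p \leftrightarrow (p \to q) = True \leftrightarrow U = U
(p \leftrightarrow (p \to q)) \to q = U \to U = True
They differ because K3 and Ł3 treat U differently under implication.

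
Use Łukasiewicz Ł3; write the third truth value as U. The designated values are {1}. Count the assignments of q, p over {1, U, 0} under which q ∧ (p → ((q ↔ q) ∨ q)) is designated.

3

Designated under: (q=1, p=1); (q=1, p=U); (q=1, p=0).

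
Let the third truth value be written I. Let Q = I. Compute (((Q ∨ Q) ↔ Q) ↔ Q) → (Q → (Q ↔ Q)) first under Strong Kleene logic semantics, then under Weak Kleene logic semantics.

In Strong Kleene logic: Q ∨ Q = I ∨ I = I
(Q ∨ Q) ↔ Q = I ↔ I = I
((Q ∨ Q) ↔ Q) ↔ Q = I ↔ I = I
Q ↔ Q = I ↔ I = I
Q → (Q ↔ Q) = I → I = I  [¬I ∨ I]
(((Q ∨ Q) ↔ Q) ↔ Q) → (Q → (Q ↔ Q)) = I → I = I
In Weak Kleene logic: Q ∨ Q = I ∨ I = I
(Q ∨ Q) ↔ Q = I ↔ I = I
((Q ∨ Q) ↔ Q) ↔ Q = I ↔ I = I
Q ↔ Q = I ↔ I = I
Q → (Q ↔ Q) = I → I = I  [any arg is the third value ⇒ result is the third value]
(((Q ∨ Q) ↔ Q) ↔ Q) → (Q → (Q ↔ Q)) = I → I = I

I; I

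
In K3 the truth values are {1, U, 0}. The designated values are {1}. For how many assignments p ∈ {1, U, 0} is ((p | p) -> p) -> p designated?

p=1: 1 ✓
p=U: U ·
p=0: 0 ·

1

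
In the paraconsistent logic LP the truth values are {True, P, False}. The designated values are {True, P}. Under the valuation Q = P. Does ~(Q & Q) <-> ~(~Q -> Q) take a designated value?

Q & Q = P & P = P
~(Q & Q) = ~P = P
~Q = ~P = P
~Q -> Q = P -> P = P  [~P | P]
~(~Q -> Q) = ~P = P
~(Q & Q) <-> ~(~Q -> Q) = P <-> P = P
P ∈ {True, P}.

Yes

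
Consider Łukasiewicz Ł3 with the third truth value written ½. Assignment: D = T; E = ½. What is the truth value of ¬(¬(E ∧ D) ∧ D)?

E ∧ D = ½ ∧ T = ½
¬(E ∧ D) = ¬½ = ½
¬(E ∧ D) ∧ D = ½ ∧ T = ½
¬(¬(E ∧ D) ∧ D) = ¬½ = ½

½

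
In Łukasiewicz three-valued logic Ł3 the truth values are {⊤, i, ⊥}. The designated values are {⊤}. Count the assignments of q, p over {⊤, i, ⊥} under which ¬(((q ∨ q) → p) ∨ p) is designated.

1

Designated under: (q=⊤, p=⊥).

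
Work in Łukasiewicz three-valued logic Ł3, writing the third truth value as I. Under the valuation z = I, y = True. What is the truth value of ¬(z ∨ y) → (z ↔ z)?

z ∨ y = I ∨ True = True
¬(z ∨ y) = ¬True = False
z ↔ z = I ↔ I = True  [1 − |½−½|]
¬(z ∨ y) → (z ↔ z) = False → True = True

True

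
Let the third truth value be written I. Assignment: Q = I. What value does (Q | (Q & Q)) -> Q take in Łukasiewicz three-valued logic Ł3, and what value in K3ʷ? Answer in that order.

T; I

In Łukasiewicz three-valued logic Ł3: Q & Q = I & I = I
Q | (Q & Q) = I | I = I
(Q | (Q & Q)) -> Q = I -> I = T
In K3ʷ: Q & Q = I & I = I
Q | (Q & Q) = I | I = I
(Q | (Q & Q)) -> Q = I -> I = I  [any arg is the third value ⇒ result is the third value]
They differ because Łukasiewicz three-valued logic Ł3 and K3ʷ treat I differently under the binary connectives.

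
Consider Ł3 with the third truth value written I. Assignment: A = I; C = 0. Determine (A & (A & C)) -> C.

A & C = I & 0 = 0
A & (A & C) = I & 0 = 0
(A & (A & C)) -> C = 0 -> 0 = 1

1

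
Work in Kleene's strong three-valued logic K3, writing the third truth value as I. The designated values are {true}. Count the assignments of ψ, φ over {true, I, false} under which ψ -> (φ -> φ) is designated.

Of the 9 assignments, 7 give a value in {true}.

7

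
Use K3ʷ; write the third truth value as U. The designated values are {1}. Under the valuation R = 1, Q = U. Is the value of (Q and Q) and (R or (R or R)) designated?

Q and Q = U and U = U
R or R = 1 or 1 = 1
R or (R or R) = 1 or 1 = 1
(Q and Q) and (R or (R or R)) = U and 1 = U
U ∉ {1}.

No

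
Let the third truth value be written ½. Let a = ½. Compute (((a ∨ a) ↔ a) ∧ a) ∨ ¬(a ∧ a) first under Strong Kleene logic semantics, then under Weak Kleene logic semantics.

½; ½

In Strong Kleene logic: a ∨ a = ½ ∨ ½ = ½
(a ∨ a) ↔ a = ½ ↔ ½ = ½
((a ∨ a) ↔ a) ∧ a = ½ ∧ ½ = ½
a ∧ a = ½ ∧ ½ = ½
¬(a ∧ a) = ¬½ = ½
(((a ∨ a) ↔ a) ∧ a) ∨ ¬(a ∧ a) = ½ ∨ ½ = ½
In Weak Kleene logic: a ∨ a = ½ ∨ ½ = ½
(a ∨ a) ↔ a = ½ ↔ ½ = ½
((a ∨ a) ↔ a) ∧ a = ½ ∧ ½ = ½
a ∧ a = ½ ∧ ½ = ½
¬(a ∧ a) = ¬½ = ½
(((a ∨ a) ↔ a) ∧ a) ∨ ¬(a ∧ a) = ½ ∨ ½ = ½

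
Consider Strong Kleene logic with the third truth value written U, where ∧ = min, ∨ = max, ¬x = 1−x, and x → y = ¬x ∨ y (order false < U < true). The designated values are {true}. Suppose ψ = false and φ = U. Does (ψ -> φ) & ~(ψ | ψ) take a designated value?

ψ -> φ = false -> U = true  [~false | U]
ψ | ψ = false | false = false
~(ψ | ψ) = ~false = true
(ψ -> φ) & ~(ψ | ψ) = true & true = true
true ∈ {true}.

Yes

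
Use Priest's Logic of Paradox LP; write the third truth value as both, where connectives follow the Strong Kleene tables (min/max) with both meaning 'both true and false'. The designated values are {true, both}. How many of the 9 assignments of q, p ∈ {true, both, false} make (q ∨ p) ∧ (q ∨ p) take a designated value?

8

Of the 9 assignments, 8 give a value in {true, both}.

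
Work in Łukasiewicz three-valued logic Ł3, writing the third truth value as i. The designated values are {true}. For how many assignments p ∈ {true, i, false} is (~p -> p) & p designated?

1

p=true: true ✓
p=i: i ·
p=false: false ·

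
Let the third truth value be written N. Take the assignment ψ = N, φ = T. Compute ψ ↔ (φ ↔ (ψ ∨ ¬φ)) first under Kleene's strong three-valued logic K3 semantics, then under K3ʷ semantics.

N; N

In Kleene's strong three-valued logic K3: ¬φ = ¬T = F
ψ ∨ ¬φ = N ∨ F = N
φ ↔ (ψ ∨ ¬φ) = T ↔ N = N
ψ ↔ (φ ↔ (ψ ∨ ¬φ)) = N ↔ N = N
In K3ʷ: ¬φ = ¬T = F
ψ ∨ ¬φ = N ∨ F = N
φ ↔ (ψ ∨ ¬φ) = T ↔ N = N
ψ ↔ (φ ↔ (ψ ∨ ¬φ)) = N ↔ N = N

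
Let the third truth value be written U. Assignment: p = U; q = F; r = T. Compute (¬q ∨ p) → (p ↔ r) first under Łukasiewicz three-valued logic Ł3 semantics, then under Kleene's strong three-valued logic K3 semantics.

In Łukasiewicz three-valued logic Ł3: ¬q = ¬F = T
¬q ∨ p = T ∨ U = T
p ↔ r = U ↔ T = U  [1 − |½−1|]
(¬q ∨ p) → (p ↔ r) = T → U = U
In Kleene's strong three-valued logic K3: ¬q = ¬F = T
¬q ∨ p = T ∨ U = T
p ↔ r = U ↔ T = U
(¬q ∨ p) → (p ↔ r) = T → U = U  [¬T ∨ U]

U; U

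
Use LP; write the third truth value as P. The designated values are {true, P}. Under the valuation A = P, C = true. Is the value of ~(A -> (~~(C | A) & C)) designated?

No

C | A = true | P = true
~(C | A) = ~true = false
~~(C | A) = ~false = true
~~(C | A) & C = true & true = true
A -> (~~(C | A) & C) = P -> true = true  [~P | true]
~(A -> (~~(C | A) & C)) = ~true = false
false ∉ {true, P}.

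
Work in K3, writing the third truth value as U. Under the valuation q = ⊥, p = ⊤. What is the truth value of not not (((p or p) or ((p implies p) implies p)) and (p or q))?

p or p = ⊤ or ⊤ = ⊤
p implies p = ⊤ implies ⊤ = ⊤
(p implies p) implies p = ⊤ implies ⊤ = ⊤
(p or p) or ((p implies p) implies p) = ⊤ or ⊤ = ⊤
p or q = ⊤ or ⊥ = ⊤
((p or p) or ((p implies p) implies p)) and (p or q) = ⊤ and ⊤ = ⊤
not (((p or p) or ((p implies p) implies p)) and (p or q)) = not ⊤ = ⊥
not not (((p or p) or ((p implies p) implies p)) and (p or q)) = not ⊥ = ⊤

⊤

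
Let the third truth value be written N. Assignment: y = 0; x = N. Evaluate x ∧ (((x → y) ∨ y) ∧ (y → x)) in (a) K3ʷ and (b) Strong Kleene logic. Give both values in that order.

In K3ʷ: x → y = N → 0 = N
(x → y) ∨ y = N ∨ 0 = N
y → x = 0 → N = N
((x → y) ∨ y) ∧ (y → x) = N ∧ N = N
x ∧ (((x → y) ∨ y) ∧ (y → x)) = N ∧ N = N
In Strong Kleene logic: x → y = N → 0 = N
(x → y) ∨ y = N ∨ 0 = N
y → x = 0 → N = 1
((x → y) ∨ y) ∧ (y → x) = N ∧ 1 = N
x ∧ (((x → y) ∨ y) ∧ (y → x)) = N ∧ N = N

N; N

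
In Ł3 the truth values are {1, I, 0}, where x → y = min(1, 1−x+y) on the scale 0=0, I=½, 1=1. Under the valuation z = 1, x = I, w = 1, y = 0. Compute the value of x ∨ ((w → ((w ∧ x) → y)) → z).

w ∧ x = 1 ∧ I = I
(w ∧ x) → y = I → 0 = I
w → ((w ∧ x) → y) = 1 → I = I
(w → ((w ∧ x) → y)) → z = I → 1 = 1
x ∨ ((w → ((w ∧ x) → y)) → z) = I ∨ 1 = 1

1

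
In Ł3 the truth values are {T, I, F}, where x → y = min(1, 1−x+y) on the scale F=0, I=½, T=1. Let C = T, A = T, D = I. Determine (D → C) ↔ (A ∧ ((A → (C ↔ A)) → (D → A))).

T

D → C = I → T = T  [min(1, 1−½+1)]
C ↔ A = T ↔ T = T
A → (C ↔ A) = T → T = T
D → A = I → T = T
(A → (C ↔ A)) → (D → A) = T → T = T
A ∧ ((A → (C ↔ A)) → (D → A)) = T ∧ T = T
(D → C) ↔ (A ∧ ((A → (C ↔ A)) → (D → A))) = T ↔ T = T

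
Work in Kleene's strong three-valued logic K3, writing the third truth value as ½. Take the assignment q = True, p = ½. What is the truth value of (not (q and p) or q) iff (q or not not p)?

True

q and p = True and ½ = ½
not (q and p) = not ½ = ½
not (q and p) or q = ½ or True = True
not p = not ½ = ½
not not p = not ½ = ½
q or not not p = True or ½ = True
(not (q and p) or q) iff (q or not not p) = True iff True = True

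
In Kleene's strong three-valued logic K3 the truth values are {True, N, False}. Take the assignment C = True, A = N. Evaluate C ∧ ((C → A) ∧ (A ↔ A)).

N

C → A = True → N = N  [¬True ∨ N]
A ↔ A = N ↔ N = N
(C → A) ∧ (A ↔ A) = N ∧ N = N
C ∧ ((C → A) ∧ (A ↔ A)) = True ∧ N = N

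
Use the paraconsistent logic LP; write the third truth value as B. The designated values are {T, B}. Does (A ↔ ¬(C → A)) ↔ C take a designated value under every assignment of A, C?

No

Countermodel: A=T, C=T gives F, which is not designated.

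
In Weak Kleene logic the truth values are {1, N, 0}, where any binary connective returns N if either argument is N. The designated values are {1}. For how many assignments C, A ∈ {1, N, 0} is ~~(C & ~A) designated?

Designated under: (C=1, A=0).

1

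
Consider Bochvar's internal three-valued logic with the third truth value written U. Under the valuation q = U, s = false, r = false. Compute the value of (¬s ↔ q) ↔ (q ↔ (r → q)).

¬s = ¬false = true
¬s ↔ q = true ↔ U = U
r → q = false → U = U
q ↔ (r → q) = U ↔ U = U
(¬s ↔ q) ↔ (q ↔ (r → q)) = U ↔ U = U

U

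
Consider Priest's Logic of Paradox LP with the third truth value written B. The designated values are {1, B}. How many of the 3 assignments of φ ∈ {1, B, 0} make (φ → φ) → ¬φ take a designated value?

2

φ=1: 0 ·
φ=B: B ✓
φ=0: 1 ✓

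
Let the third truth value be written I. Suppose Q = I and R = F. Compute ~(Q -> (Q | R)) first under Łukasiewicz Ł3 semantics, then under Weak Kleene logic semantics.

In Łukasiewicz Ł3: Q | R = I | F = I
Q -> (Q | R) = I -> I = T  [min(1, 1−½+½)]
~(Q -> (Q | R)) = ~T = F
In Weak Kleene logic: Q | R = I | F = I
Q -> (Q | R) = I -> I = I  [any arg is the third value ⇒ result is the third value]
~(Q -> (Q | R)) = ~I = I
They differ because Łukasiewicz Ł3 and Weak Kleene logic treat I differently under the binary connectives.

F; I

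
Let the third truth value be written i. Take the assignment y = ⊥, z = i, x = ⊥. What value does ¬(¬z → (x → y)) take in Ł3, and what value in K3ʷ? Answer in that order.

In Ł3: ¬z = ¬i = i
x → y = ⊥ → ⊥ = ⊤
¬z → (x → y) = i → ⊤ = ⊤  [min(1, 1−½+1)]
¬(¬z → (x → y)) = ¬⊤ = ⊥
In K3ʷ: ¬z = ¬i = i
x → y = ⊥ → ⊥ = ⊤
¬z → (x → y) = i → ⊤ = i
¬(¬z → (x → y)) = ¬i = i
They differ because Ł3 and K3ʷ treat i differently under the binary connectives.

⊥; i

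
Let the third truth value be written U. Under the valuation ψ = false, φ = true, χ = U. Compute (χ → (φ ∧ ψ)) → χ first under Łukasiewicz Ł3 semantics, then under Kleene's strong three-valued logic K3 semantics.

true; U

In Łukasiewicz Ł3: φ ∧ ψ = true ∧ false = false
χ → (φ ∧ ψ) = U → false = U
(χ → (φ ∧ ψ)) → χ = U → U = true
In Kleene's strong three-valued logic K3: φ ∧ ψ = true ∧ false = false
χ → (φ ∧ ψ) = U → false = U  [¬U ∨ false]
(χ → (φ ∧ ψ)) → χ = U → U = U
They differ because Łukasiewicz Ł3 and Kleene's strong three-valued logic K3 treat U differently under implication.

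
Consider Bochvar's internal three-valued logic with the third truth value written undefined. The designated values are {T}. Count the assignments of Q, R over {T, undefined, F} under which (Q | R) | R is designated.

Designated under: (Q=T, R=T); (Q=T, R=F); (Q=F, R=T).

3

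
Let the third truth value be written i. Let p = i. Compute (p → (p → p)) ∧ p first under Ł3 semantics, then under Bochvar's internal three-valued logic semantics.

In Ł3: p → p = i → i = ⊤  [min(1, 1−½+½)]
p → (p → p) = i → ⊤ = ⊤
(p → (p → p)) ∧ p = ⊤ ∧ i = i
In Bochvar's internal three-valued logic: p → p = i → i = i  [any arg is the third value ⇒ result is the third value]
p → (p → p) = i → i = i
(p → (p → p)) ∧ p = i ∧ i = i

i; i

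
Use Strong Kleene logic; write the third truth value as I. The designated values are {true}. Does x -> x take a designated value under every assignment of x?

Countermodel: x=I gives I, which is not designated.

No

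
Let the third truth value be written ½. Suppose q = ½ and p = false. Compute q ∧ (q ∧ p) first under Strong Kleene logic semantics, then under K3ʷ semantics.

false; ½

In Strong Kleene logic: q ∧ p = ½ ∧ false = false
q ∧ (q ∧ p) = ½ ∧ false = false
In K3ʷ: q ∧ p = ½ ∧ false = ½
q ∧ (q ∧ p) = ½ ∧ ½ = ½
They differ because Strong Kleene logic and K3ʷ treat ½ differently under the binary connectives.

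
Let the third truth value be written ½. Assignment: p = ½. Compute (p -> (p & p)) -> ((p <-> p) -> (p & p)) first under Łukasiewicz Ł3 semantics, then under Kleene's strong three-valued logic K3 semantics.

½; ½

In Łukasiewicz Ł3: p & p = ½ & ½ = ½
p -> (p & p) = ½ -> ½ = 1
p <-> p = ½ <-> ½ = 1
p & p = ½ & ½ = ½
(p <-> p) -> (p & p) = 1 -> ½ = ½
(p -> (p & p)) -> ((p <-> p) -> (p & p)) = 1 -> ½ = ½
In Kleene's strong three-valued logic K3: p & p = ½ & ½ = ½
p -> (p & p) = ½ -> ½ = ½  [~½ | ½]
p <-> p = ½ <-> ½ = ½
p & p = ½ & ½ = ½
(p <-> p) -> (p & p) = ½ -> ½ = ½
(p -> (p & p)) -> ((p <-> p) -> (p & p)) = ½ -> ½ = ½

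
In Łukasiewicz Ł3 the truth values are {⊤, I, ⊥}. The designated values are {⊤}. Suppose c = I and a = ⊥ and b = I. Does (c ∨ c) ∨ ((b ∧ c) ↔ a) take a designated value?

c ∨ c = I ∨ I = I
b ∧ c = I ∧ I = I
(b ∧ c) ↔ a = I ↔ ⊥ = I  [1 − |½−0|]
(c ∨ c) ∨ ((b ∧ c) ↔ a) = I ∨ I = I
I ∉ {⊤}.

No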